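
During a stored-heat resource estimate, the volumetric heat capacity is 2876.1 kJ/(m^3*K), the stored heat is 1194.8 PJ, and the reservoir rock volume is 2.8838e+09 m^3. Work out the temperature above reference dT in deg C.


dT = Q_s * 1e12 / (Vr * rhoc)
dT = 1194.8 * 1e12 / (2.8838e+09 * 2876.1)
dT = 144.0543 K
Convert (temperature difference, 1 K = 1 deg C): 144.0543 K = 144.0543 deg C
dT = 144.05 deg C


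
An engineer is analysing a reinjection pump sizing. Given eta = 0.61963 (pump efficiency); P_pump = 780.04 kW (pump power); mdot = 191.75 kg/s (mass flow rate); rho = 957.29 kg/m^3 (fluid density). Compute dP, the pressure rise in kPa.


dP = P_pump * rho * eta / mdot
dP = 780.04 * 957.29 * 0.61963 / 191.75
dP = 2413.0 kPa


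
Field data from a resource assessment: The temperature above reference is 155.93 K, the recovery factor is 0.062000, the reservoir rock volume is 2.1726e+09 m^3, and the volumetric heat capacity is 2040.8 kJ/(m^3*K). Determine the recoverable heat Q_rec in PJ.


Step 1: Q_s = Vr*rhoc*dT/1e12 = 2.1726e+09*2040.8*155.93/1e12 = 691.3690 PJ
Step 2: Q_rec = Q_s * RF = 691.3690 * 0.062 = 42.865 PJ
Q_rec = 42.865 PJ


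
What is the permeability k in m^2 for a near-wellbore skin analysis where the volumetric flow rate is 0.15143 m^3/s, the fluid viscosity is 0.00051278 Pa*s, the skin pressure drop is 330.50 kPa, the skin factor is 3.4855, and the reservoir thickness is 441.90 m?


k = S*q*mu / (2*pi*dP_s*1000*hr)
k = 3.4855*0.15143*0.00051278 / (2*pi*330.50*1000*441.90)
k = 2.9494e-13 m^2


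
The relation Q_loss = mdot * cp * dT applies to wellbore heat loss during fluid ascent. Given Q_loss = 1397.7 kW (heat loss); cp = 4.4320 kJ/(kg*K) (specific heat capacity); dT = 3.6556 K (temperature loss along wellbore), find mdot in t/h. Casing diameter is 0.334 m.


mdot = Q_loss / (cp * dT)
mdot = 1397.7 / (4.4320 * 3.6556)
mdot = 86.26916 kg/s
Convert: 86.26916 kg/s * 3.6 = 310.57 t/h
mdot = 310.57 t/h


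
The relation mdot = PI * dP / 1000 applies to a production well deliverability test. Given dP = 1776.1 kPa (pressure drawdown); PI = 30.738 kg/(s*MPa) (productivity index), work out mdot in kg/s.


mdot = PI * dP / 1000
mdot = 30.738 * 1776.1 / 1000
mdot = 54.594 kg/s


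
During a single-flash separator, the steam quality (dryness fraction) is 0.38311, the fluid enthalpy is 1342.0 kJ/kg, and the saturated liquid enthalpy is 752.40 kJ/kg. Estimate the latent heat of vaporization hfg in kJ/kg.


hfg = (h - hf) / x
hfg = (1342.0 - 752.40) / 0.38311
hfg = 1539.0 kJ/kg


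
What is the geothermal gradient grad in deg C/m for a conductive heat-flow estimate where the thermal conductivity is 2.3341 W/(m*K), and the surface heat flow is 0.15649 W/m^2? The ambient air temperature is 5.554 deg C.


grad = q * 1000 / k
grad = 0.15649 * 1000 / 2.3341
grad = 67.04511 deg C/km
Convert: 67.04511 deg C/km * 0.001 = 0.067045 deg C/m
grad = 0.067045 deg C/m


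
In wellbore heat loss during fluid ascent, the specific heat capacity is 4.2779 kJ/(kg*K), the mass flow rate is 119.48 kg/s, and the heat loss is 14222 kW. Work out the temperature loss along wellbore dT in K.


dT = Q_loss / (mdot * cp)
dT = 14222 / (119.48 * 4.2779)
dT = 27.825 K


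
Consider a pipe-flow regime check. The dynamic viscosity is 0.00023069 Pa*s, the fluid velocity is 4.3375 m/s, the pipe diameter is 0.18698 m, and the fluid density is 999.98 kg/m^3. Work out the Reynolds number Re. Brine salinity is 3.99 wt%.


Re = rho * vel * D / mu
Re = 999.98 * 4.3375 * 0.18698 / 0.00023069
Re = 3.5156e+06


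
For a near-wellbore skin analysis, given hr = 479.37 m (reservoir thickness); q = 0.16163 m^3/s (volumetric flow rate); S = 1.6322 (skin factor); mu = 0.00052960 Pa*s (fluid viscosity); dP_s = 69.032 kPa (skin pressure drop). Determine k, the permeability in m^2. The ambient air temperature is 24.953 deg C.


k = S*q*mu / (2*pi*dP_s*1000*hr)
k = 1.6322*0.16163*0.00052960 / (2*pi*69.032*1000*479.37)
k = 6.7196e-13 m^2


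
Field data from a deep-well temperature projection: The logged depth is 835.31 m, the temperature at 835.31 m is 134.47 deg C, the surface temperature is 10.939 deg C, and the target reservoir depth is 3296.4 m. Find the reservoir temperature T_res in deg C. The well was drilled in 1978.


Step 1: grad = (T_d1 - T_surf)/d1 * 1000 = (134.47 - 10.939)/835.31 * 1000 = 147.8864 deg C/km
Step 2: T_res = T_surf + grad*d2/1000 = 10.939 + 147.8864*3296.4/1000 = 498.43 deg C
T_res = 498.43 deg C


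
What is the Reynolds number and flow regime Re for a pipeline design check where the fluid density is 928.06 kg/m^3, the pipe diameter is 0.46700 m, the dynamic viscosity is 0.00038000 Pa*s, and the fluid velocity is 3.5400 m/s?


Step 1: Re = rho*vel*D/mu = 928.06*3.54*0.467/0.00038 = 4.0375e+06
Step 2: Re = 4.0375e+06 > 4000, so flow is turbulent.
Re = 4.0375e+06 (turbulent)


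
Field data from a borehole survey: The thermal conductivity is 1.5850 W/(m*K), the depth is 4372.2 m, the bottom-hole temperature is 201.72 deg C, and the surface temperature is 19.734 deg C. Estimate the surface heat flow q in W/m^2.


Step 1: grad = (T_d - T_surf)/d * 1000 = (201.72 - 19.734)/4372.2 * 1000 = 41.62344 deg C/km
Step 2: q = k * grad / 1000 = 1.585 * 41.62344 / 1000 = 0.065973 W/m^2
q = 0.065973 W/m^2


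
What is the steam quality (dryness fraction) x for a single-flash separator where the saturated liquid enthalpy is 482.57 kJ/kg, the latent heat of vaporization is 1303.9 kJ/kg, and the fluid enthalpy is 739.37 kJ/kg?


x = (h - hf) / hfg
x = (739.37 - 482.57) / 1303.9
x = 0.19695


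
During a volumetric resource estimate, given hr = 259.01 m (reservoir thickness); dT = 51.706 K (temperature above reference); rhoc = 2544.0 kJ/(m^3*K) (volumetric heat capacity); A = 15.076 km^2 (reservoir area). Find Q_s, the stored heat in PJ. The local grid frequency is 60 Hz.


Step 1: Vr = A*1e6*hr = 15.076*1e6*259.01 = 3.904835e+09 m^3
Step 2: Q_s = Vr*rhoc*dT/1e12 = 3.904835e+09*2544.0*51.706/1e12 = 513.64 PJ
Q_s = 513.64 PJ


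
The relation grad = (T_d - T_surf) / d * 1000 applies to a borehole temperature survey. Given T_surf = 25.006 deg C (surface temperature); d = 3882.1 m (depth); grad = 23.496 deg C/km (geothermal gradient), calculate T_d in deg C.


T_d = T_surf + grad * d / 1000
T_d = 25.006 + 23.496 * 3882.1 / 1000
T_d = 116.22 deg C


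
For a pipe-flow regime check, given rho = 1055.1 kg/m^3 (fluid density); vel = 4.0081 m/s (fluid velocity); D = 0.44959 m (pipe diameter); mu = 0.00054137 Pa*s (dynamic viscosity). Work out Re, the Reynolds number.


Re = rho * vel * D / mu
Re = 1055.1 * 4.0081 * 0.44959 / 0.00054137
Re = 3.5120e+06


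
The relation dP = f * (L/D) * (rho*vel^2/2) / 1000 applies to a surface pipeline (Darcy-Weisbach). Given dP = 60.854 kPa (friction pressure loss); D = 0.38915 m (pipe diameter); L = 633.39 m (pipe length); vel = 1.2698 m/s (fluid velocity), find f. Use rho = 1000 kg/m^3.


f = dP*1000 / ((L/D)*(rho*vel^2/2))
f = 60.854*1000 / ((633.39/0.38915)*(1000*1.2698^2/2))
f = 0.046376


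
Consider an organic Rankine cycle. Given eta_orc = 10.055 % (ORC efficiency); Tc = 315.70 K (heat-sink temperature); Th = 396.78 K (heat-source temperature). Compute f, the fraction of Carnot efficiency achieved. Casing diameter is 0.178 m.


f = (eta_orc/100) / (1 - Tc/Th)
f = (10.055/100) / (1 - 315.70/396.78)
f = 0.49206


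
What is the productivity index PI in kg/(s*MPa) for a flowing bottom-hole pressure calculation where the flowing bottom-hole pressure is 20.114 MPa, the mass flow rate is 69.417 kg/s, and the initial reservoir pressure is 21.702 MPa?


PI = mdot / (P_i - P_wf)
PI = 69.417 / (21.702 - 20.114)
PI = 43.713 kg/(s*MPa)


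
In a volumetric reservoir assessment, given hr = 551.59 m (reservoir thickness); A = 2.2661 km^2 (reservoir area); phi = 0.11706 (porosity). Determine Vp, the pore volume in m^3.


Vp = A * 1e6 * hr * phi
Vp = 2.2661 * 1e6 * 551.59 * 0.11706
Vp = 1.4632e+08 m^3


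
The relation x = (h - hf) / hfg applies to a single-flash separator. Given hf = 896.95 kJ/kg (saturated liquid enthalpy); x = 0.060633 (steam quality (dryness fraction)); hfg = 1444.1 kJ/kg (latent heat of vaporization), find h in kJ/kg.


h = hf + x * hfg
h = 896.95 + 0.060633 * 1444.1
h = 984.51 kJ/kg


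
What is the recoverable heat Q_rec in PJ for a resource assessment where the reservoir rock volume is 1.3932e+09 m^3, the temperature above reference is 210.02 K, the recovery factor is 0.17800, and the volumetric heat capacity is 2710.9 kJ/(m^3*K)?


Step 1: Q_s = Vr*rhoc*dT/1e12 = 1.3932e+09*2710.9*210.02/1e12 = 793.2090 PJ
Step 2: Q_rec = Q_s * RF = 793.2090 * 0.178 = 141.19 PJ
Q_rec = 141.19 PJ


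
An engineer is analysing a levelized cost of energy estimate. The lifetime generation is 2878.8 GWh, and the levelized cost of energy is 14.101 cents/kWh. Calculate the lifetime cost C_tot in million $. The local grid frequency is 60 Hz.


C_tot = LCOE / 100 * E_tot
C_tot = 14.101 / 100 * 2878.8
C_tot = 405.94 million $


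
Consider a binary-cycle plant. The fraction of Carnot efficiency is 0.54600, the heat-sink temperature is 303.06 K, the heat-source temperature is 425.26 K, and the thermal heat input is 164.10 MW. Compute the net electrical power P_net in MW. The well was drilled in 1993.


Step 1: eta = (1 - Tc/Th)*f = (1 - 303.06/425.26)*0.546 = 0.1568951
Step 2: P_net = eta * Q_in = 0.1568951 * 164.1 = 25.746 MW
P_net = 25.746 MW


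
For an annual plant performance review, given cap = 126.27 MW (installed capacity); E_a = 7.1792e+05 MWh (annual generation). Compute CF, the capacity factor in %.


CF = E_a / (cap * 8760) * 100
CF = 7.1792e+05 / (126.27 * 8760) * 100
CF = 64.904 %


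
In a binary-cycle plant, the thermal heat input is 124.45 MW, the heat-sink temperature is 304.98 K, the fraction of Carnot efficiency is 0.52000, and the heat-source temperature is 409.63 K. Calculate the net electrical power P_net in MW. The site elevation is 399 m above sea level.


Step 1: eta = (1 - Tc/Th)*f = (1 - 304.98/409.63)*0.52 = 0.1328467
Step 2: P_net = eta * Q_in = 0.1328467 * 124.45 = 16.533 MW
P_net = 16.533 MW


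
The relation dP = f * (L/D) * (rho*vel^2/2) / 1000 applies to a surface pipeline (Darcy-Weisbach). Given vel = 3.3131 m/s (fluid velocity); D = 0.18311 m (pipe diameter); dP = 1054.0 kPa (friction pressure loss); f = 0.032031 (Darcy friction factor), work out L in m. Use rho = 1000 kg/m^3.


L = dP*1000*D / (f*rho*vel^2/2)
L = 1054.0*1000*0.18311 / (0.032031*1000*3.3131^2/2)
L = 1097.9 m


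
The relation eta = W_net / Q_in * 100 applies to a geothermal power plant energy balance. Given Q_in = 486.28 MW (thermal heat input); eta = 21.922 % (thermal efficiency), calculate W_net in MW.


W_net = eta / 100 * Q_in
W_net = 21.922 / 100 * 486.28
W_net = 106.60 MW


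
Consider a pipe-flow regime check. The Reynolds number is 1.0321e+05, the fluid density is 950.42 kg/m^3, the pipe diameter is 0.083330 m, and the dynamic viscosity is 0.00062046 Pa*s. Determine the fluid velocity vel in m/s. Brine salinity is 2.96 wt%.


vel = Re * mu / (rho * D)
vel = 1.0321e+05 * 0.00062046 / (950.42 * 0.083330)
vel = 0.80857 m/s


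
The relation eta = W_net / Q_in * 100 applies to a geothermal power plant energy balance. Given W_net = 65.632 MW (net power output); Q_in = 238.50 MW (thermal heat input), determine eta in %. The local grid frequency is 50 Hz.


eta = W_net / Q_in * 100
eta = 65.632 / 238.50 * 100
eta = 27.519 %


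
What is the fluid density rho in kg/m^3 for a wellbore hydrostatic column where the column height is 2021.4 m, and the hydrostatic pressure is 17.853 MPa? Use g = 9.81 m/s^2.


rho = P * 1e6 / (g * h)
rho = 17.853 * 1e6 / (9.81 * 2021.4)
rho = 900.31 kg/m^3


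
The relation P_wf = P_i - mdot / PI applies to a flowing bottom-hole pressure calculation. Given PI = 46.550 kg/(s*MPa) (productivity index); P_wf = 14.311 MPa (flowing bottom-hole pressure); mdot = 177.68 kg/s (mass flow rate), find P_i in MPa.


P_i = P_wf + mdot / PI
P_i = 14.311 + 177.68 / 46.550
P_i = 18.128 MPa


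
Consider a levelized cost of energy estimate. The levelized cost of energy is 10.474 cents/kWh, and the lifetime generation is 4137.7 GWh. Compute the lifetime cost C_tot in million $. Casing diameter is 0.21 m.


C_tot = LCOE / 100 * E_tot
C_tot = 10.474 / 100 * 4137.7
C_tot = 433.38 million $


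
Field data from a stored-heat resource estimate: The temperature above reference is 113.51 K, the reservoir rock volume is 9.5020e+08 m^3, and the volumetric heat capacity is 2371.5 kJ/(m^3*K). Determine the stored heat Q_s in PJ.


Q_s = Vr * rhoc * dT / 1e12
Q_s = 9.5020e+08 * 2371.5 * 113.51 / 1e12
Q_s = 255.78 PJ


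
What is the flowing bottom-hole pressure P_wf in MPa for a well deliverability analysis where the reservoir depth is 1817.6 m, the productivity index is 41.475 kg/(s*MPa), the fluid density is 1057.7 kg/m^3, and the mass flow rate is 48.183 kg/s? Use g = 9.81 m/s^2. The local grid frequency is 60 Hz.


Step 1: P_i = rho*g*h/1e6 = 1057.7*9.81*1817.6/1e6 = 18.85948 MPa
Step 2: P_wf = P_i - mdot/PI = 18.85948 - 48.183/41.475 = 17.698 MPa
P_wf = 17.698 MPa


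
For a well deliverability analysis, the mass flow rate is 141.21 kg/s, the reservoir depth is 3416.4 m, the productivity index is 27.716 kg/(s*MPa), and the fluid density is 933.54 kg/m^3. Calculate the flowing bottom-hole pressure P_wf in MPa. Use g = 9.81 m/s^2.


Step 1: P_i = rho*g*h/1e6 = 933.54*9.81*3416.4/1e6 = 31.28748 MPa
Step 2: P_wf = P_i - mdot/PI = 31.28748 - 141.21/27.716 = 26.193 MPa
P_wf = 26.193 MPa


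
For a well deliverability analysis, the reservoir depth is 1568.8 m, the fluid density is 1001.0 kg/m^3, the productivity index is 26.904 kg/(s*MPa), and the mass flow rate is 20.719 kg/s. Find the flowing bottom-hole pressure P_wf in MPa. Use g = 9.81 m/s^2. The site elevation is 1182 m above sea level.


Step 1: P_i = rho*g*h/1e6 = 1001.0*9.81*1568.8/1e6 = 15.40532 MPa
Step 2: P_wf = P_i - mdot/PI = 15.40532 - 20.719/26.904 = 14.635 MPa
P_wf = 14.635 MPa


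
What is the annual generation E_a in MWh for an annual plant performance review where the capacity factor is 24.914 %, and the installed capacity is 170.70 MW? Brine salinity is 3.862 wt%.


E_a = CF / 100 * cap * 8760
E_a = 24.914 / 100 * 170.70 * 8760
E_a = 3.7255e+05 MWh


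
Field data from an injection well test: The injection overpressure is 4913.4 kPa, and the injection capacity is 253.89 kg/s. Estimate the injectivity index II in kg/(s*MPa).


II = mdot * 1000 / dP
II = 253.89 * 1000 / 4913.4
II = 51.673 kg/(s*MPa)


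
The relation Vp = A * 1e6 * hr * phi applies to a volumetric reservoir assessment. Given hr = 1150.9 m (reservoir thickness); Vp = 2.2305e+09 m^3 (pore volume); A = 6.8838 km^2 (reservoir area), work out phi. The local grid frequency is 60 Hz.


phi = Vp / (A * 1e6 * hr)
phi = 2.2305e+09 / (6.8838 * 1e6 * 1150.9)
phi = 0.28154


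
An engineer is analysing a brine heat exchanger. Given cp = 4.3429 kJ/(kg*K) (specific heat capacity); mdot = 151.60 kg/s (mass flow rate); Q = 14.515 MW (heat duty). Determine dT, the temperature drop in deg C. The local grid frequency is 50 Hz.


dT = Q * 1000 / (mdot * cp)
dT = 14.515 * 1000 / (151.60 * 4.3429)
dT = 22.04642 K
Convert (temperature difference, 1 K = 1 deg C): 22.04642 K = 22.04642 deg C
dT = 22.046 deg C


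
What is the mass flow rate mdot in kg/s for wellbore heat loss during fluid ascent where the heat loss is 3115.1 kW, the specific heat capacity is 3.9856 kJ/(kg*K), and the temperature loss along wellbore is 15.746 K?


mdot = Q_loss / (cp * dT)
mdot = 3115.1 / (3.9856 * 15.746)
mdot = 49.637 kg/s


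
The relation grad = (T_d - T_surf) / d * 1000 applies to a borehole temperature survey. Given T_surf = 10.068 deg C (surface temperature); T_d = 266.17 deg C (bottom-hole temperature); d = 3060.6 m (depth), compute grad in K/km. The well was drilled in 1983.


grad = (T_d - T_surf) / d * 1000
grad = (266.17 - 10.068) / 3060.6 * 1000
grad = 83.67706 deg C/km
Convert: 83.67706 deg C/km * 1.0 = 83.677 K/km
grad = 83.677 K/km


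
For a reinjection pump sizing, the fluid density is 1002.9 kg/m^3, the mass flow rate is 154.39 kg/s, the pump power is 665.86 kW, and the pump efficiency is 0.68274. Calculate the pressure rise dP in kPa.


dP = P_pump * rho * eta / mdot
dP = 665.86 * 1002.9 * 0.68274 / 154.39
dP = 2953.1 kPa


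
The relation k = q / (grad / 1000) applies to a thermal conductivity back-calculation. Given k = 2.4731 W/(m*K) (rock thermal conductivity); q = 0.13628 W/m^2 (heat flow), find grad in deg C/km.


grad = q / k * 1000
grad = 0.13628 / 2.4731 * 1000
grad = 55.105 deg C/km


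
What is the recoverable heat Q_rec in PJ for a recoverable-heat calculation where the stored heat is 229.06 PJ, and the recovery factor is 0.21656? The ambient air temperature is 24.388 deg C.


Q_rec = Q_s * RF
Q_rec = 229.06 * 0.21656
Q_rec = 49.605 PJ


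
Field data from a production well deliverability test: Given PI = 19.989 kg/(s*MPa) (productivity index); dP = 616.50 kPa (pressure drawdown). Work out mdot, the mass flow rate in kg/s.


mdot = PI * dP / 1000
mdot = 19.989 * 616.50 / 1000
mdot = 12.323 kg/s


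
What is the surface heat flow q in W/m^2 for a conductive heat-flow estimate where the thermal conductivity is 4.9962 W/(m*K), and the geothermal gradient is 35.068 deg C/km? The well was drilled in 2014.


q = k * grad / 1000
q = 4.9962 * 35.068 / 1000
q = 0.17521 W/m^2


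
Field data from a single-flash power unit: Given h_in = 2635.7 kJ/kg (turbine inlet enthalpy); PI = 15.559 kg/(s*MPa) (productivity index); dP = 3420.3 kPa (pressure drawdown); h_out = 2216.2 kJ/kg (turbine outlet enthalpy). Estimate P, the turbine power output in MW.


Step 1: mdot = PI * dP / 1000 = 15.559 * 3420.3 / 1000 = 53.21645 kg/s
Step 2: P = mdot*(h_in - h_out)/1000 = 53.21645*(2635.7 - 2216.2)/1000 = 22.324 MW
P = 22.324 MW


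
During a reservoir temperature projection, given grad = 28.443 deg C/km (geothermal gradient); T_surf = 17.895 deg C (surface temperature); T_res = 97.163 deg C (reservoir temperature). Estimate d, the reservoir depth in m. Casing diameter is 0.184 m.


d = (T_res - T_surf) / grad * 1000
d = (97.163 - 17.895) / 28.443 * 1000
d = 2786.9 m


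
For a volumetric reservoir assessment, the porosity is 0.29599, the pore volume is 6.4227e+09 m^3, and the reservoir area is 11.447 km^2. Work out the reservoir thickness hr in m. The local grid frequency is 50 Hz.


hr = Vp / (A * 1e6 * phi)
hr = 6.4227e+09 / (11.447 * 1e6 * 0.29599)
hr = 1895.6 m


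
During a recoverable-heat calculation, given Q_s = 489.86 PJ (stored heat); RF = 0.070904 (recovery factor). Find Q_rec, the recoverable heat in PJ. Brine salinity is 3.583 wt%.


Q_rec = Q_s * RF
Q_rec = 489.86 * 0.070904
Q_rec = 34.733 PJ


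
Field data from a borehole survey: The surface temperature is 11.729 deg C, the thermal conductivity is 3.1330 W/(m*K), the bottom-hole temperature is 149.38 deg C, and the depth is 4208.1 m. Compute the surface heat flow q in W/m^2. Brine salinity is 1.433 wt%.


Step 1: grad = (T_d - T_surf)/d * 1000 = (149.38 - 11.729)/4208.1 * 1000 = 32.71096 deg C/km
Step 2: q = k * grad / 1000 = 3.133 * 32.71096 / 1000 = 0.10248 W/m^2
q = 0.10248 W/m^2


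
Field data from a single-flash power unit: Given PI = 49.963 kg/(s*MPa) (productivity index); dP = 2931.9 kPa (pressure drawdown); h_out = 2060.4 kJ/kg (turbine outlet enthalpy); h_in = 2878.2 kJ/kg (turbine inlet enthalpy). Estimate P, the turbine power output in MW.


Step 1: mdot = PI * dP / 1000 = 49.963 * 2931.9 / 1000 = 146.4865 kg/s
Step 2: P = mdot*(h_in - h_out)/1000 = 146.4865*(2878.2 - 2060.4)/1000 = 119.80 MW
P = 119.80 MW


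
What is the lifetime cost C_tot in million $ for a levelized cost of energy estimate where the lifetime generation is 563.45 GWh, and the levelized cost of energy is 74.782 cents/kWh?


C_tot = LCOE / 100 * E_tot
C_tot = 74.782 / 100 * 563.45
C_tot = 421.36 million $


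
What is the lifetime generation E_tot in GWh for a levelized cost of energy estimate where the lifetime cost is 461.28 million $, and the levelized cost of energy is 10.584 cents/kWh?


E_tot = C_tot / LCOE * 100
E_tot = 461.28 / 10.584 * 100
E_tot = 4358.3 GWh


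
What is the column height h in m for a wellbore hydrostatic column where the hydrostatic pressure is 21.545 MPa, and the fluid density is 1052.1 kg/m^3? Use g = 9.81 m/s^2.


h = P * 1e6 / (g * rho)
h = 21.545 * 1e6 / (9.81 * 1052.1)
h = 2087.5 m


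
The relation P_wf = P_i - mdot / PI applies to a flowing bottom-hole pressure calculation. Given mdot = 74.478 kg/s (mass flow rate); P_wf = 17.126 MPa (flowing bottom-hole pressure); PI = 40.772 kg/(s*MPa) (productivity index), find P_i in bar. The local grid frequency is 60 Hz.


P_i = P_wf + mdot / PI
P_i = 17.126 + 74.478 / 40.772
P_i = 18.95269 MPa
Convert: 18.95269 MPa * 10.0 = 189.53 bar
P_i = 189.53 bar


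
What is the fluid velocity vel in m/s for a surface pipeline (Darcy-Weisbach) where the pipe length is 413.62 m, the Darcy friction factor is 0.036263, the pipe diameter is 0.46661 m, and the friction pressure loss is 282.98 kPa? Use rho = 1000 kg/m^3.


vel = sqrt(dP*1000*2*D / (f*L*rho))
vel = sqrt(282.98*1000*2*0.46661 / (0.036263*413.62*1000))
vel = 4.1960 m/s


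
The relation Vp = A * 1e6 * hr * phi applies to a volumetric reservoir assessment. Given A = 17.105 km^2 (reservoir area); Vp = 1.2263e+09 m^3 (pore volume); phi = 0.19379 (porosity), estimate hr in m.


hr = Vp / (A * 1e6 * phi)
hr = 1.2263e+09 / (17.105 * 1e6 * 0.19379)
hr = 369.95 m


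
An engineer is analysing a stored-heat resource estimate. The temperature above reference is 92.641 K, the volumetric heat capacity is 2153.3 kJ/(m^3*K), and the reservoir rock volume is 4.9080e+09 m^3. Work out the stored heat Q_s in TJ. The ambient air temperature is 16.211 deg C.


Q_s = Vr * rhoc * dT / 1e12
Q_s = 4.9080e+09 * 2153.3 * 92.641 / 1e12
Q_s = 979.0668 PJ
Convert: 979.0668 PJ * 1000.0 = 9.7907e+05 TJ
Q_s = 9.7907e+05 TJ


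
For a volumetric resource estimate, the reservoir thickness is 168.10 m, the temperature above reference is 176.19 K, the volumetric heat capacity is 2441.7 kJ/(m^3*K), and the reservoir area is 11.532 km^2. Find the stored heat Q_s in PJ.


Step 1: Vr = A*1e6*hr = 11.532*1e6*168.1 = 1.938529e+09 m^3
Step 2: Q_s = Vr*rhoc*dT/1e12 = 1.938529e+09*2441.7*176.19/1e12 = 833.96 PJ
Q_s = 833.96 PJ


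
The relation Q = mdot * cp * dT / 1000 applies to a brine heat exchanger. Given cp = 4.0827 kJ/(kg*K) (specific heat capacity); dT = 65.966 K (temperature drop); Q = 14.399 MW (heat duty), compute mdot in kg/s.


mdot = Q * 1000 / (cp * dT)
mdot = 14.399 * 1000 / (4.0827 * 65.966)
mdot = 53.464 kg/s


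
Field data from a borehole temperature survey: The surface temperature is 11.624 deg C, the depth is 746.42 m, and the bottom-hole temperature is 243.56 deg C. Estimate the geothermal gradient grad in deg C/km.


grad = (T_d - T_surf) / d * 1000
grad = (243.56 - 11.624) / 746.42 * 1000
grad = 310.73 deg C/km


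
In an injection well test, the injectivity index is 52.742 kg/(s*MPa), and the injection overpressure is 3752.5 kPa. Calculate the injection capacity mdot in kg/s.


mdot = II * dP / 1000
mdot = 52.742 * 3752.5 / 1000
mdot = 197.91 kg/s


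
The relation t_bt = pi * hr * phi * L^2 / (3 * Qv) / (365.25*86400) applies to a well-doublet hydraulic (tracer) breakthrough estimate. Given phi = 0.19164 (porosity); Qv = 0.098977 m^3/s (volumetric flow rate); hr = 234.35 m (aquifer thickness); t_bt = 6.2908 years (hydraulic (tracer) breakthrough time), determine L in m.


L = sqrt(t_bt*365.25*86400*3*Qv / (pi*hr*phi))
L = sqrt(6.2908*365.25*86400*3*0.098977 / (pi*234.35*0.19164))
L = 646.37 m


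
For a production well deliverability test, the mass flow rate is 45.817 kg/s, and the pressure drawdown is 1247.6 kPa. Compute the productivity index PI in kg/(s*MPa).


PI = mdot * 1000 / dP
PI = 45.817 * 1000 / 1247.6
PI = 36.724 kg/(s*MPa)


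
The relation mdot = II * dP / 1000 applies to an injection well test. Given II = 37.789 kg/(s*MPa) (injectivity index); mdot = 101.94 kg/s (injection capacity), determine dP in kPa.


dP = mdot * 1000 / II
dP = 101.94 * 1000 / 37.789
dP = 2697.6 kPa


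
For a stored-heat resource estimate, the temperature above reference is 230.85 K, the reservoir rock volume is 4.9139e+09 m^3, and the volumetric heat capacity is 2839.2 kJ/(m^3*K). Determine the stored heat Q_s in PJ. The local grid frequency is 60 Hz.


Q_s = Vr * rhoc * dT / 1e12
Q_s = 4.9139e+09 * 2839.2 * 230.85 / 1e12
Q_s = 3220.7 PJ


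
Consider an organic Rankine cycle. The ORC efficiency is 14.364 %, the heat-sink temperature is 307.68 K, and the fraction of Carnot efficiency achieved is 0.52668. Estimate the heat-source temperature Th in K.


Th = Tc / (1 - (eta_orc/100)/f)
Th = 307.68 / (1 - (14.364/100)/0.52668)
Th = 423.06 K


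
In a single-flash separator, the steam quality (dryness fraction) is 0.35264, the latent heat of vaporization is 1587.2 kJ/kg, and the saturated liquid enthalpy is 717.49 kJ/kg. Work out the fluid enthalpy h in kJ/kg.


h = hf + x * hfg
h = 717.49 + 0.35264 * 1587.2
h = 1277.2 kJ/kg


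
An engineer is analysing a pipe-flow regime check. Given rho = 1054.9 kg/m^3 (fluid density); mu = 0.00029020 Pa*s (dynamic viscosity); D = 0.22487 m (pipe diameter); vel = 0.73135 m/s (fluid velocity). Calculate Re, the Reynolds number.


Re = rho * vel * D / mu
Re = 1054.9 * 0.73135 * 0.22487 / 0.00029020
Re = 5.9782e+05


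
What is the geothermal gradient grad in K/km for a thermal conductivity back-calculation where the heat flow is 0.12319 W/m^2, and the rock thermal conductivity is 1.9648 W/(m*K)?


grad = q / k * 1000
grad = 0.12319 / 1.9648 * 1000
grad = 62.69849 deg C/km
Convert: 62.69849 deg C/km * 1.0 = 62.698 K/km
grad = 62.698 K/km


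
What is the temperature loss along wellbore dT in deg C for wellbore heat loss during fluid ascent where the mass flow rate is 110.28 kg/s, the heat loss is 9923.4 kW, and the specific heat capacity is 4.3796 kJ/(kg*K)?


dT = Q_loss / (mdot * cp)
dT = 9923.4 / (110.28 * 4.3796)
dT = 20.54610 K
Convert (temperature difference, 1 K = 1 deg C): 20.54610 K = 20.54610 deg C
dT = 20.546 deg C


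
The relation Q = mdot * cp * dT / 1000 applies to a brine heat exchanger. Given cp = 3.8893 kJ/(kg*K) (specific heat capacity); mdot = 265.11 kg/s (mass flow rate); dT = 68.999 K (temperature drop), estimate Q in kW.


Q = mdot * cp * dT / 1000
Q = 265.11 * 3.8893 * 68.999 / 1000
Q = 71.14434 MW
Convert: 71.14434 MW * 1000.0 = 71144 kW
Q = 71144 kW


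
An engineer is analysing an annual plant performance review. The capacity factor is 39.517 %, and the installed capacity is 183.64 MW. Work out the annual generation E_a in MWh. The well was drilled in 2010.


E_a = CF / 100 * cap * 8760
E_a = 39.517 / 100 * 183.64 * 8760
E_a = 6.3570e+05 MWh


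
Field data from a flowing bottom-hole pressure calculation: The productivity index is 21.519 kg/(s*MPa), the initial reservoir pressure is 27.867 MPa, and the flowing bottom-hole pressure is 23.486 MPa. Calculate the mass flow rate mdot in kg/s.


mdot = (P_i - P_wf) * PI
mdot = (27.867 - 23.486) * 21.519
mdot = 94.275 kg/s


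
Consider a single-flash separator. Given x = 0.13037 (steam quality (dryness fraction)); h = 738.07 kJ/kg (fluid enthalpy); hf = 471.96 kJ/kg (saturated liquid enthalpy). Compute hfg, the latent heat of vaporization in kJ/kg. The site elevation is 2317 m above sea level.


hfg = (h - hf) / x
hfg = (738.07 - 471.96) / 0.13037
hfg = 2041.2 kJ/kg


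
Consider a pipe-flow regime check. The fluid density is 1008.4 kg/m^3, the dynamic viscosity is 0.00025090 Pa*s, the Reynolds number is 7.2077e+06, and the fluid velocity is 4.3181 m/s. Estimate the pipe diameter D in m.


D = Re * mu / (rho * vel)
D = 7.2077e+06 * 0.00025090 / (1008.4 * 4.3181)
D = 0.41531 m


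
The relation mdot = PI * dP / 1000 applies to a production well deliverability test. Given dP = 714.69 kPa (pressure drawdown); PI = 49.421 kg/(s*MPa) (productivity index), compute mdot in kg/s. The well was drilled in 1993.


mdot = PI * dP / 1000
mdot = 49.421 * 714.69 / 1000
mdot = 35.321 kg/s


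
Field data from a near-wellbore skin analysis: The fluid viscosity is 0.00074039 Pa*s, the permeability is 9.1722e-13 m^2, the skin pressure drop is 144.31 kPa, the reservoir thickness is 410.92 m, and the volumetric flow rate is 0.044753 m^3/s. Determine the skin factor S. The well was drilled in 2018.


S = dP_s * 1000 * 2*pi*k*hr / (q*mu)
S = 144.31 * 1000 * 2*pi*9.1722e-13*410.92 / (0.044753*0.00074039)
S = 10.314


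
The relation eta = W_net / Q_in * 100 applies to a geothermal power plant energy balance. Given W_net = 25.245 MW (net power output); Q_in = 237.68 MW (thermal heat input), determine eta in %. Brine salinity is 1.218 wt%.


eta = W_net / Q_in * 100
eta = 25.245 / 237.68 * 100
eta = 10.621 %


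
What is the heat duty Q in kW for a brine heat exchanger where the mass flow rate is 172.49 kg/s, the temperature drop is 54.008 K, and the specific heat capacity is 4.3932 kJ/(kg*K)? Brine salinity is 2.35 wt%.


Q = mdot * cp * dT / 1000
Q = 172.49 * 4.3932 * 54.008 / 1000
Q = 40.92635 MW
Convert: 40.92635 MW * 1000.0 = 40926 kW
Q = 40926 kW


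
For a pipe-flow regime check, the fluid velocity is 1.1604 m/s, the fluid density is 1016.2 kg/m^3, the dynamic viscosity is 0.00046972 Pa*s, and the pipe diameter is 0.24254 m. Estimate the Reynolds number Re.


Re = rho * vel * D / mu
Re = 1016.2 * 1.1604 * 0.24254 / 0.00046972
Re = 6.0888e+05


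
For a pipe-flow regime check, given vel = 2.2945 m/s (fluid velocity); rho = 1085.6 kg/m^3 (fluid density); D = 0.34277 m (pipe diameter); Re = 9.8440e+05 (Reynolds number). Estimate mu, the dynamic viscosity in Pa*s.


mu = rho * vel * D / Re
mu = 1085.6 * 2.2945 * 0.34277 / 9.8440e+05
mu = 0.00086734 Pa*s


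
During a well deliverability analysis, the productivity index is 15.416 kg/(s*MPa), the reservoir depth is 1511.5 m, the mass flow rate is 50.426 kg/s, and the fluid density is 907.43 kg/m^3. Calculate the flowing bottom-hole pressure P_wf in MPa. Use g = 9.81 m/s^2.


Step 1: P_i = rho*g*h/1e6 = 907.43*9.81*1511.5/1e6 = 13.45520 MPa
Step 2: P_wf = P_i - mdot/PI = 13.45520 - 50.426/15.416 = 10.184 MPa
P_wf = 10.184 MPa


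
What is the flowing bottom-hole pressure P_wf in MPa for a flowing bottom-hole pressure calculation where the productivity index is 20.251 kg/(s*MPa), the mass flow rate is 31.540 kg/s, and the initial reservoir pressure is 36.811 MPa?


P_wf = P_i - mdot / PI
P_wf = 36.811 - 31.540 / 20.251
P_wf = 35.254 MPa


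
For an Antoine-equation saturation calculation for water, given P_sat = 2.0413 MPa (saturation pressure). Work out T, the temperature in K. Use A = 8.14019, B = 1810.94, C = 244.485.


T = B / (A - log10(P_sat * 760 / 0.101325)) - C
T = 1810.94 / (8.14019 - log10(2.0413 * 760 / 0.101325)) - 244.485
T = 213.3797 deg C
Convert to K: 213.3797 + 273.15 = 486.53 K
T = 486.53 K


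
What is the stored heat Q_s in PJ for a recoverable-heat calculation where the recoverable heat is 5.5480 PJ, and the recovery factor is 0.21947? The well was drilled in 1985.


Q_s = Q_rec / RF
Q_s = 5.5480 / 0.21947
Q_s = 25.279 PJ


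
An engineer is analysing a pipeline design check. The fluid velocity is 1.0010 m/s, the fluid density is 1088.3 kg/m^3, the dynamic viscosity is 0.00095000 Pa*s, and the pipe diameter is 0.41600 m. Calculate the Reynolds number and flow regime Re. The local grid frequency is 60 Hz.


Step 1: Re = rho*vel*D/mu = 1088.3*1.001*0.416/0.00095 = 4.7704e+05
Step 2: Re = 4.7704e+05 > 4000, so flow is turbulent.
Re = 4.7704e+05 (turbulent)


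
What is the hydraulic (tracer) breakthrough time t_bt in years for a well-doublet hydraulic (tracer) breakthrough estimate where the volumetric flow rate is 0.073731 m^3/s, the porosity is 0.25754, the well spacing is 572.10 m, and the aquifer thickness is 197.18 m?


t_bt = pi * hr * phi * L^2 / (3 * Qv) / (365.25*86400)
t_bt = pi * 197.18 * 0.25754 * 572.10^2 / (3 * 0.073731) / (365.25*86400)
t_bt = 7.4804 years


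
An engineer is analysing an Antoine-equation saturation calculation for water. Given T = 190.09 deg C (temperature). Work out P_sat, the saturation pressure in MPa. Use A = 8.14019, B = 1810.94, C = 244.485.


P_sat = 10^(A - B/(C + T)) / 760 * 0.101325
P_sat = 10^(8.14019 - 1810.94/(244.485 + 190.09)) / 760 * 0.101325
P_sat = 1.2530 MPa


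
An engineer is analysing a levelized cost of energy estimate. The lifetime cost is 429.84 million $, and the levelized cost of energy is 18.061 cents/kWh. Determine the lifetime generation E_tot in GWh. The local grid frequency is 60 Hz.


E_tot = C_tot / LCOE * 100
E_tot = 429.84 / 18.061 * 100
E_tot = 2379.9 GWh


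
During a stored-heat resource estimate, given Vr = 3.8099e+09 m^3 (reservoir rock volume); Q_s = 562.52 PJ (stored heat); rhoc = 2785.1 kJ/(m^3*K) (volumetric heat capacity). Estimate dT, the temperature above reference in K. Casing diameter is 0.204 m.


dT = Q_s * 1e12 / (Vr * rhoc)
dT = 562.52 * 1e12 / (3.8099e+09 * 2785.1)
dT = 53.013 K


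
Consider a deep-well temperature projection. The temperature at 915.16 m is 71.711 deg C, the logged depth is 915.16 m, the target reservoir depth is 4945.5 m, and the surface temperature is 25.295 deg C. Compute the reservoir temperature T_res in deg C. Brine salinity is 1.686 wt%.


Step 1: grad = (T_d1 - T_surf)/d1 * 1000 = (71.711 - 25.295)/915.16 * 1000 = 50.71900 deg C/km
Step 2: T_res = T_surf + grad*d2/1000 = 25.295 + 50.71900*4945.5/1000 = 276.13 deg C
T_res = 276.13 deg C


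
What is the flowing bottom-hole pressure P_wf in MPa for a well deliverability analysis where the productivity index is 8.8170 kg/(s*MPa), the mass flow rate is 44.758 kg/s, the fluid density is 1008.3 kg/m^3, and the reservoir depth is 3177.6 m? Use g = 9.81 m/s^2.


Step 1: P_i = rho*g*h/1e6 = 1008.3*9.81*3177.6/1e6 = 31.43099 MPa
Step 2: P_wf = P_i - mdot/PI = 31.43099 - 44.758/8.817 = 26.355 MPa
P_wf = 26.355 MPa


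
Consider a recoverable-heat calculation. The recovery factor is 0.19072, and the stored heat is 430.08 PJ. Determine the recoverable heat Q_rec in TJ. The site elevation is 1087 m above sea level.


Q_rec = Q_s * RF
Q_rec = 430.08 * 0.19072
Q_rec = 82.02486 PJ
Convert: 82.02486 PJ * 1000.0 = 82025 TJ
Q_rec = 82025 TJ


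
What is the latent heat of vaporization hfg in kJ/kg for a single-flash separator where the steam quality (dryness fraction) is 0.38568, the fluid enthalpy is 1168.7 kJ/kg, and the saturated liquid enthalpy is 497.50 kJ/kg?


hfg = (h - hf) / x
hfg = (1168.7 - 497.50) / 0.38568
hfg = 1740.3 kJ/kg


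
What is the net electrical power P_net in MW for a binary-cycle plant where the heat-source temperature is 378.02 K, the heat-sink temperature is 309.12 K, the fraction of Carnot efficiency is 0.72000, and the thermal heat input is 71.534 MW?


Step 1: eta = (1 - Tc/Th)*f = (1 - 309.12/378.02)*0.72 = 0.1312312
Step 2: P_net = eta * Q_in = 0.1312312 * 71.534 = 9.3875 MW
P_net = 9.3875 MW


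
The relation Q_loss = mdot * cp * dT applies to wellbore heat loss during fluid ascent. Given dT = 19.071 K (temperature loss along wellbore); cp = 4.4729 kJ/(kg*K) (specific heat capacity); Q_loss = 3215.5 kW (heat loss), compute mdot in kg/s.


mdot = Q_loss / (cp * dT)
mdot = 3215.5 / (4.4729 * 19.071)
mdot = 37.695 kg/s


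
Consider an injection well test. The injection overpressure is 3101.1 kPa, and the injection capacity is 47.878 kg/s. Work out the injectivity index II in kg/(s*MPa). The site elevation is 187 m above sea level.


II = mdot * 1000 / dP
II = 47.878 * 1000 / 3101.1
II = 15.439 kg/(s*MPa)


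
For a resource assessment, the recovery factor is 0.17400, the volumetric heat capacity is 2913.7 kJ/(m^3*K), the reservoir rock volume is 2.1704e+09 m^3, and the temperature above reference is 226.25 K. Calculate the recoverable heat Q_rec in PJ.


Step 1: Q_s = Vr*rhoc*dT/1e12 = 2.1704e+09*2913.7*226.25/1e12 = 1430.781 PJ
Step 2: Q_rec = Q_s * RF = 1430.781 * 0.174 = 248.96 PJ
Q_rec = 248.96 PJ


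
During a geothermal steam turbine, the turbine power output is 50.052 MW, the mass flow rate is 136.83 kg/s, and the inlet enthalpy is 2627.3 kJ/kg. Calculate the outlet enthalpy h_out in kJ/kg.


h_out = h_in - P * 1000 / mdot
h_out = 2627.3 - 50.052 * 1000 / 136.83
h_out = 2261.5 kJ/kg


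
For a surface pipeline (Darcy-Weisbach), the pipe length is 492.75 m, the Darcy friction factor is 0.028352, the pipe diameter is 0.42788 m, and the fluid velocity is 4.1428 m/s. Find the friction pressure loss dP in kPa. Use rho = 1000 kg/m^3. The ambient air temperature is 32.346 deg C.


dP = f * (L/D) * (rho*vel^2/2) / 1000
dP = 0.028352 * (492.75/0.42788) * (1000*4.1428^2/2) / 1000
dP = 280.19 kPa


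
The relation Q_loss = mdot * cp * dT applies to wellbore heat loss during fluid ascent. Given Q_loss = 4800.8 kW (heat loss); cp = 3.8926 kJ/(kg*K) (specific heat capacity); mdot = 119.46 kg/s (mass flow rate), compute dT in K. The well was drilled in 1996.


dT = Q_loss / (mdot * cp)
dT = 4800.8 / (119.46 * 3.8926)
dT = 10.324 K


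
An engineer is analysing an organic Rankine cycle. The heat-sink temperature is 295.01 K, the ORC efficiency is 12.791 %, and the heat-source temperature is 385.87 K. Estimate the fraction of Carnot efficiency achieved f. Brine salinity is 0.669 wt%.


f = (eta_orc/100) / (1 - Tc/Th)
f = (12.791/100) / (1 - 295.01/385.87)
f = 0.54322


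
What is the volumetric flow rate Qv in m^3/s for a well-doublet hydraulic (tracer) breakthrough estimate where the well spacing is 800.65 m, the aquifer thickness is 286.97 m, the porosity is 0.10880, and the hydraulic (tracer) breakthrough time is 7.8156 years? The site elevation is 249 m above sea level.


Qv = pi*hr*phi*L^2 / (3*t_bt*365.25*86400)
Qv = pi*286.97*0.10880*800.65^2 / (3*7.8156*365.25*86400)
Qv = 0.084979 m^3/s


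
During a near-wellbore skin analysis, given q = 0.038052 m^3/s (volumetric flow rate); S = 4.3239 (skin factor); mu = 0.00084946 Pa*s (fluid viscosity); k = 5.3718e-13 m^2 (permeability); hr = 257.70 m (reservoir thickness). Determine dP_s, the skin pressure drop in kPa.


dP_s = S * q * mu / (2*pi*k*hr) / 1000
dP_s = 4.3239 * 0.038052 * 0.00084946 / (2*pi*5.3718e-13*257.70) / 1000
dP_s = 160.69 kPa


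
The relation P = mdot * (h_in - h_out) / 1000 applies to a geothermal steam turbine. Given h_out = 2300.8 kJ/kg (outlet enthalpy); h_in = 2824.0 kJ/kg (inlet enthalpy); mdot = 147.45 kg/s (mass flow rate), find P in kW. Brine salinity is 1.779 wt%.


P = mdot * (h_in - h_out) / 1000
P = 147.45 * (2824.0 - 2300.8) / 1000
P = 77.14584 MW
Convert: 77.14584 MW * 1000.0 = 77146 kW
P = 77146 kW


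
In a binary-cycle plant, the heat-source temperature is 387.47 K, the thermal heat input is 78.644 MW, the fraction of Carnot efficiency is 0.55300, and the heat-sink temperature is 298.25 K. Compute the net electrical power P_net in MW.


Step 1: eta = (1 - Tc/Th)*f = (1 - 298.25/387.47)*0.553 = 0.1273354
Step 2: P_net = eta * Q_in = 0.1273354 * 78.644 = 10.014 MW
P_net = 10.014 MW


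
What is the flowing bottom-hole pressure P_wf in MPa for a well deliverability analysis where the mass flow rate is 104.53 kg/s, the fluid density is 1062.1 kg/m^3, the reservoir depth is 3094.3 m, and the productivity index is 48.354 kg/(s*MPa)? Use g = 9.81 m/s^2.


Step 1: P_i = rho*g*h/1e6 = 1062.1*9.81*3094.3/1e6 = 32.24013 MPa
Step 2: P_wf = P_i - mdot/PI = 32.24013 - 104.53/48.354 = 30.078 MPa
P_wf = 30.078 MPa


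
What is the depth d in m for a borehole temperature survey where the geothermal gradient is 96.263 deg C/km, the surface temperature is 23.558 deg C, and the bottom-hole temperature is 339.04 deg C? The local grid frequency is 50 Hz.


d = (T_d - T_surf) / grad * 1000
d = (339.04 - 23.558) / 96.263 * 1000
d = 3277.3 m
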